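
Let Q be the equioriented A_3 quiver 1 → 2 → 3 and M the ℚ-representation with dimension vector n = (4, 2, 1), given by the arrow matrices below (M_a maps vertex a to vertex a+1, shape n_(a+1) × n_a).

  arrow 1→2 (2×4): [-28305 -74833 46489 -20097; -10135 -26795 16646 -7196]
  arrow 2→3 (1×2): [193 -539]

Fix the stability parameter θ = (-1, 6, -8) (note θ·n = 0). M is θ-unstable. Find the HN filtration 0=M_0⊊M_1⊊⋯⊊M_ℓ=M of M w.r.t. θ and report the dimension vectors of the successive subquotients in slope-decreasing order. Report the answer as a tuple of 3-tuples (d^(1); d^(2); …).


Barcode: M ≅ I[1,1]^2, I[1,2], I[1,3]. HN layers by μ_θ (2 steps, strictly decreasing):
  μ^(1)=6; μ^(2)=-1

((0, 1, 0); (4, 1, 1))


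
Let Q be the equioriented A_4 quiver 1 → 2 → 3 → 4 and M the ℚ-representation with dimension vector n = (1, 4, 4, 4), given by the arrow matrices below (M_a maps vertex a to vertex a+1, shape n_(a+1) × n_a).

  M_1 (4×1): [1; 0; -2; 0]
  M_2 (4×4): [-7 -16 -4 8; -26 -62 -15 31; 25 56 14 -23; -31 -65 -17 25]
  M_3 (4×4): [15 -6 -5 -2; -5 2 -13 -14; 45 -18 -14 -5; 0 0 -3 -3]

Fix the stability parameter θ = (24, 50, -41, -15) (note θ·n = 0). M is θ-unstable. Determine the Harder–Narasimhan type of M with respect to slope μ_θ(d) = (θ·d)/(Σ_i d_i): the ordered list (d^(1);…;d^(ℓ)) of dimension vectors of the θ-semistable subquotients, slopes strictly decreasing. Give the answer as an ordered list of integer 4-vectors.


Interval decomposition of M: I[1,3], I[2,3], I[2,4]^2, I[4,4]^2.
HN type (ℓ=4): μ^(1)=11; μ^(2)=9/2; μ^(3)=-2; μ^(4)=-15

((1, 1, 1, 0); (0, 1, 1, 0); (0, 2, 2, 2); (0, 0, 0, 2))


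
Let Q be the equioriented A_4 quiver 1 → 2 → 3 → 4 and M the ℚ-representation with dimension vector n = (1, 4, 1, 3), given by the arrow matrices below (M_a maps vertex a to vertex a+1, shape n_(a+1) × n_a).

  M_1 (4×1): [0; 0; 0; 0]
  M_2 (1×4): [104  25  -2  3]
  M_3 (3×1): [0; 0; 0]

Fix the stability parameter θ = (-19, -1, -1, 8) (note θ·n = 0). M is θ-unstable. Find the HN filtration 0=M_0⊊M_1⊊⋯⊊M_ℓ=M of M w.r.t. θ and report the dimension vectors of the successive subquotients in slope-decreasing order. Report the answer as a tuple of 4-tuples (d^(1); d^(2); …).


Via rank(M_{q-1}∘⋯∘M_p): M ≅ I[1,1], I[2,2]^3, I[2,3], I[4,4]^3.
μ_θ-semistable layers: μ^(1)=8; μ^(2)=-1; μ^(3)=-19

((0, 0, 0, 3); (0, 4, 1, 0); (1, 0, 0, 0))


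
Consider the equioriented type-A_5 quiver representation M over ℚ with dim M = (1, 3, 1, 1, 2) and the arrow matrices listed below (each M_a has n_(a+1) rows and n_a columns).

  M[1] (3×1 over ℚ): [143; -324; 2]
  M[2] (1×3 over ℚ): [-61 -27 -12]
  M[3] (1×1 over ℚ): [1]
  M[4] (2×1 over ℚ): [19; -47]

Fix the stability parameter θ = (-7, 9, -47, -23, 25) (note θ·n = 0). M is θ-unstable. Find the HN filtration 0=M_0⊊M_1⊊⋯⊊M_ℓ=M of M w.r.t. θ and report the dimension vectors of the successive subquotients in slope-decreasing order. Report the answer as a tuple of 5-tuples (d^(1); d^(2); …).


Barcode: M ≅ I[1,5], I[2,2]^2, I[5,5]. HN layers by μ_θ (3 steps, strictly decreasing):
  μ^(1)=25; μ^(2)=9; μ^(3)=-17

((0, 0, 0, 0, 2); (0, 2, 0, 0, 0); (1, 1, 1, 1, 0))


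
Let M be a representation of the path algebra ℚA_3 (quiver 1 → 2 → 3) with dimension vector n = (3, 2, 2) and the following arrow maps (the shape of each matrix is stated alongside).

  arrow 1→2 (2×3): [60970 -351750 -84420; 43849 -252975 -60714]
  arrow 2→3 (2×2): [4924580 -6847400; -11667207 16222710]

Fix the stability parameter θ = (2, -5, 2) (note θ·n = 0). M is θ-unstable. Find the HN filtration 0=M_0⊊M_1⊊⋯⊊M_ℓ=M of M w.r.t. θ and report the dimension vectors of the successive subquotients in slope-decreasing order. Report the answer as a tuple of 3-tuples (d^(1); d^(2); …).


Via rank(M_{q-1}∘⋯∘M_p): M ≅ I[1,1]^2, I[1,2], I[2,3], I[3,3].
μ_θ-semistable layers: μ^(1)=2; μ^(2)=-3/2; μ^(3)=-5

((2, 0, 2); (1, 1, 0); (0, 1, 0))


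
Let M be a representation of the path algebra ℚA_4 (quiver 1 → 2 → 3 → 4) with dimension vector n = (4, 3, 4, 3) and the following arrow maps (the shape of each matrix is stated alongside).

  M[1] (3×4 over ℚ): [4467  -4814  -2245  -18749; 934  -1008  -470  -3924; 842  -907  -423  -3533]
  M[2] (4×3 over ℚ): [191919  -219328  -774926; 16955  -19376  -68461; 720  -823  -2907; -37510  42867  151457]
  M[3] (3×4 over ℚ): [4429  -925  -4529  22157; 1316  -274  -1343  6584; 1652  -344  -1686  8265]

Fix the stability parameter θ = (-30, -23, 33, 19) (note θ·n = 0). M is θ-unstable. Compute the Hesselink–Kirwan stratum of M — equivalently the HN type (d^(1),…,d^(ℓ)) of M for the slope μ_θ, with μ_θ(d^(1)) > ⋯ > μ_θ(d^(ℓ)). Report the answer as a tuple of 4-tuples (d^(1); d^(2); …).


Via rank(M_{q-1}∘⋯∘M_p): M ≅ I[1,1], I[1,3], I[1,4]^2, I[3,4].
μ_θ-semistable layers: μ^(1)=33; μ^(2)=26; μ^(3)=-23; μ^(4)=-30

((0, 0, 1, 0); (0, 0, 3, 3); (0, 3, 0, 0); (4, 0, 0, 0))


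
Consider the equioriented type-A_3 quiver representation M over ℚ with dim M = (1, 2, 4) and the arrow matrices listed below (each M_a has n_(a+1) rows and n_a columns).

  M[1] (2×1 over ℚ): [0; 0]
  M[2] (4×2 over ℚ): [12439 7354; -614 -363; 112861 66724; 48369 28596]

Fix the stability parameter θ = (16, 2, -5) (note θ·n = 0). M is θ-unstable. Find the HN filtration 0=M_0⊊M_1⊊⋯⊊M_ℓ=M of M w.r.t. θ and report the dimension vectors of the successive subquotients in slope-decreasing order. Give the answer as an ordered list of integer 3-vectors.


Barcode: M ≅ I[1,1], I[2,3]^2, I[3,3]^2. HN layers by μ_θ (3 steps, strictly decreasing):
  μ^(1)=16; μ^(2)=-3/2; μ^(3)=-5

((1, 0, 0); (0, 2, 2); (0, 0, 2))


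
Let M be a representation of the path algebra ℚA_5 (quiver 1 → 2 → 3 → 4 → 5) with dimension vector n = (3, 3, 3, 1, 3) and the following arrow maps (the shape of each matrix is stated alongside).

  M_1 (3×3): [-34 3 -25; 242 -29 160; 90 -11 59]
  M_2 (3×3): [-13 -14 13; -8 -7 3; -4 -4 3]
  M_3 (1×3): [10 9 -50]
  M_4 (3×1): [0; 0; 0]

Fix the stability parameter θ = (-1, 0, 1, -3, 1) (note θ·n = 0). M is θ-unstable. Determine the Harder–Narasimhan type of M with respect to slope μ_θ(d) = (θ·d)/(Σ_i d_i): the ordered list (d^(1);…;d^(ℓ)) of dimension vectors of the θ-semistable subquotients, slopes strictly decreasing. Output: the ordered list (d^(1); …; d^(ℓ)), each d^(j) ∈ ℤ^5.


Barcode: M ≅ I[1,1], I[1,3], I[1,4], I[2,3], I[5,5]^3. HN layers by μ_θ (4 steps, strictly decreasing):
  μ^(1)=1; μ^(2)=0; μ^(3)=-2/3; μ^(4)=-1

((0, 0, 2, 0, 3); (0, 2, 0, 0, 0); (0, 1, 1, 1, 0); (3, 0, 0, 0, 0))


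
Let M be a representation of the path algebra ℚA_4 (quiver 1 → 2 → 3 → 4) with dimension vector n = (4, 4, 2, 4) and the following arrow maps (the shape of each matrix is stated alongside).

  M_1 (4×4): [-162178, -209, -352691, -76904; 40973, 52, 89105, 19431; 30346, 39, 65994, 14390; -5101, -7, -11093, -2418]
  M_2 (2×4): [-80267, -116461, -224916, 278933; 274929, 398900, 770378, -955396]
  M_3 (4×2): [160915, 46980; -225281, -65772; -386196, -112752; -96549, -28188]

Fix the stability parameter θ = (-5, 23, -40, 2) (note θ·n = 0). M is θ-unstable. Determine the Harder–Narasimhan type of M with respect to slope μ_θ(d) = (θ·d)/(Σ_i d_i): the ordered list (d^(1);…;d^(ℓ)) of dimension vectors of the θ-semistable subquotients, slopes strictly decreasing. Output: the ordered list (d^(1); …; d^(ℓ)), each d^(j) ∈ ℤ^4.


Barcode: M ≅ I[1,2]^2, I[1,3], I[1,4], I[4,4]^3. HN layers by μ_θ (4 steps, strictly decreasing):
  μ^(1)=23; μ^(2)=2; μ^(3)=-5; μ^(4)=-22/3

((0, 2, 0, 0); (0, 0, 0, 4); (2, 0, 0, 0); (2, 2, 2, 0))


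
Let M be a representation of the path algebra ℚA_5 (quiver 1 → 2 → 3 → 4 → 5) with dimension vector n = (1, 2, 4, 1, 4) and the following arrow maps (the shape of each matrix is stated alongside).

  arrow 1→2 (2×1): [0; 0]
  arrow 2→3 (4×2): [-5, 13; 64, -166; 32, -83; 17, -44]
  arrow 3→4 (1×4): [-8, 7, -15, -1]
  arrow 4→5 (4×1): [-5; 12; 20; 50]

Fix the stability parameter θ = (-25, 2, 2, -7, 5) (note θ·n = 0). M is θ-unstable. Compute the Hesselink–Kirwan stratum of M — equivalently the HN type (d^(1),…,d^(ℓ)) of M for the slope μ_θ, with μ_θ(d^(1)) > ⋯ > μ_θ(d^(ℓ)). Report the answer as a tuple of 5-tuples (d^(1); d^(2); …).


Interval decomposition of M: I[1,1], I[2,3], I[2,5], I[3,3]^2, I[5,5]^3.
HN type (ℓ=4): μ^(1)=5; μ^(2)=2; μ^(3)=-1; μ^(4)=-25

((0, 0, 0, 0, 4); (0, 1, 3, 0, 0); (0, 1, 1, 1, 0); (1, 0, 0, 0, 0))


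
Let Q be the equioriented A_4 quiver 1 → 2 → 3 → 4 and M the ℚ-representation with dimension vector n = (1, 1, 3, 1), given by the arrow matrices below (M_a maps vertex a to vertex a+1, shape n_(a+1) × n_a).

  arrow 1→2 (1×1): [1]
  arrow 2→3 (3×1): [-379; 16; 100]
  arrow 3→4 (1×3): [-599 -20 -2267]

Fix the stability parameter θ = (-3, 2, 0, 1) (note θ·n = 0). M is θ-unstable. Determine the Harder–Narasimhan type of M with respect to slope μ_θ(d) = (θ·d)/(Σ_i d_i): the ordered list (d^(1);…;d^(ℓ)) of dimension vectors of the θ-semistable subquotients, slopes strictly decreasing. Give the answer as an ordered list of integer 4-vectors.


Barcode: M ≅ I[1,4], I[3,3]^2. HN layers by μ_θ (3 steps, strictly decreasing):
  μ^(1)=1; μ^(2)=0; μ^(3)=-3

((0, 1, 1, 1); (0, 0, 2, 0); (1, 0, 0, 0))


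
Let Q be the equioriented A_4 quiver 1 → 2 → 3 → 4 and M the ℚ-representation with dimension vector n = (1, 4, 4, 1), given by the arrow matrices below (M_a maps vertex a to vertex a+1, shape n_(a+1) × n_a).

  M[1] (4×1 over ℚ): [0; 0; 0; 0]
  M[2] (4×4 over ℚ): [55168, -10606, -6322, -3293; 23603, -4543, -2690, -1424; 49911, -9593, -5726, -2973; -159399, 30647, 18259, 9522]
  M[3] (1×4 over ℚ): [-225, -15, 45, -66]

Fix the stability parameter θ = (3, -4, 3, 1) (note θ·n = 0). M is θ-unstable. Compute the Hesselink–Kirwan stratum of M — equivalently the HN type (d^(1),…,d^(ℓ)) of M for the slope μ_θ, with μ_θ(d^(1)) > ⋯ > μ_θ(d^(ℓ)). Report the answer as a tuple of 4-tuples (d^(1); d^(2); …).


Barcode: M ≅ I[1,1], I[2,3]^3, I[2,4]. HN layers by μ_θ (3 steps, strictly decreasing):
  μ^(1)=3; μ^(2)=2; μ^(3)=-4

((1, 0, 3, 0); (0, 0, 1, 1); (0, 4, 0, 0))


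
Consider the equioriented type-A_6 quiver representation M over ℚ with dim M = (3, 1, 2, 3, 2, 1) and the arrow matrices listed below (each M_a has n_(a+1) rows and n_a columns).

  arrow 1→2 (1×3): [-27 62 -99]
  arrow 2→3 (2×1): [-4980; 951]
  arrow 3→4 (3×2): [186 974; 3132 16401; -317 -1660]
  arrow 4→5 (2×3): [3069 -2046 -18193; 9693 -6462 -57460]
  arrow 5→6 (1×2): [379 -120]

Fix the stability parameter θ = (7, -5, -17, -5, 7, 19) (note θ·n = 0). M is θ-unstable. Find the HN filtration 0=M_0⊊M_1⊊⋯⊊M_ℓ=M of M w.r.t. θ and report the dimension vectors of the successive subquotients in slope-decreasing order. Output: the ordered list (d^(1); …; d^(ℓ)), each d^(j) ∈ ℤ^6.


Interval decomposition of M: I[1,1]^2, I[1,4], I[3,6], I[4,5].
HN type (ℓ=4): μ^(1)=19; μ^(2)=7; μ^(3)=-5; μ^(4)=-17

((0, 0, 0, 0, 0, 1); (2, 0, 0, 0, 2, 0); (1, 1, 1, 3, 0, 0); (0, 0, 1, 0, 0, 0))


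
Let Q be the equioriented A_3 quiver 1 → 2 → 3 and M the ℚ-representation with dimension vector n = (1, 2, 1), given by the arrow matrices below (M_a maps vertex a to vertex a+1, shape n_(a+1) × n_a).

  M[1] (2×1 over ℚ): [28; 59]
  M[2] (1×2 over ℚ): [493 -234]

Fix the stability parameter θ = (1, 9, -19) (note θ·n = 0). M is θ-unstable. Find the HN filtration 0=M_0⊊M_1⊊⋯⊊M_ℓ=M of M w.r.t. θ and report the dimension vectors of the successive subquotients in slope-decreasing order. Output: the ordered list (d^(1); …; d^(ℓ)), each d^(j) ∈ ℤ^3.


Interval decomposition of M: I[1,3], I[2,2].
HN type (ℓ=2): μ^(1)=9; μ^(2)=-3

((0, 1, 0); (1, 1, 1))


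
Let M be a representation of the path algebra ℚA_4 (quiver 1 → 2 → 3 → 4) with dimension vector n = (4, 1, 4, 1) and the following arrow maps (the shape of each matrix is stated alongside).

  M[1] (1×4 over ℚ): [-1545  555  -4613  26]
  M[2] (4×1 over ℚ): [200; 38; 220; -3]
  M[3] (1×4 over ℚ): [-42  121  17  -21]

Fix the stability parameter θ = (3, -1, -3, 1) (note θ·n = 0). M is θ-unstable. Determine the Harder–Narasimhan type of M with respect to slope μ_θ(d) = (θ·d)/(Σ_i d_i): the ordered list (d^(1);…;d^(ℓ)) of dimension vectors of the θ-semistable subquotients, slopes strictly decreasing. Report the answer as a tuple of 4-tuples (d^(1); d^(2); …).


Barcode: M ≅ I[1,1]^3, I[1,4], I[3,3]^3. HN layers by μ_θ (4 steps, strictly decreasing):
  μ^(1)=3; μ^(2)=1; μ^(3)=-1/3; μ^(4)=-3

((3, 0, 0, 0); (0, 0, 0, 1); (1, 1, 1, 0); (0, 0, 3, 0))


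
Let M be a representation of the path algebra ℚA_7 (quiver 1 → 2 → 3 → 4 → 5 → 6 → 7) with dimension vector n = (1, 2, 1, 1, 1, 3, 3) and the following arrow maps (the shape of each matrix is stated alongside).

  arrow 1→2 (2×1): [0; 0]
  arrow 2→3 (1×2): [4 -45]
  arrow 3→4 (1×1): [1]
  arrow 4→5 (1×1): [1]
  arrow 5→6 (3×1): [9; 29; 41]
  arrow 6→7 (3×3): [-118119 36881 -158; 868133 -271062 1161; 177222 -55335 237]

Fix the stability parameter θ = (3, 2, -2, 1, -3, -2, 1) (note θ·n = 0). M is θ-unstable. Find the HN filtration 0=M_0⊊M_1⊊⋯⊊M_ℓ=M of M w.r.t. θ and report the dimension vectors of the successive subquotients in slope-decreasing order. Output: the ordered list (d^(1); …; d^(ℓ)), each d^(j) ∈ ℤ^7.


Barcode: M ≅ I[1,1], I[2,2], I[2,6], I[6,7]^2, I[7,7]. HN layers by μ_θ (5 steps, strictly decreasing):
  μ^(1)=3; μ^(2)=2; μ^(3)=1; μ^(4)=-4/5; μ^(5)=-2

((1, 0, 0, 0, 0, 0, 0); (0, 1, 0, 0, 0, 0, 0); (0, 0, 0, 0, 0, 0, 3); (0, 1, 1, 1, 1, 1, 0); (0, 0, 0, 0, 0, 2, 0))


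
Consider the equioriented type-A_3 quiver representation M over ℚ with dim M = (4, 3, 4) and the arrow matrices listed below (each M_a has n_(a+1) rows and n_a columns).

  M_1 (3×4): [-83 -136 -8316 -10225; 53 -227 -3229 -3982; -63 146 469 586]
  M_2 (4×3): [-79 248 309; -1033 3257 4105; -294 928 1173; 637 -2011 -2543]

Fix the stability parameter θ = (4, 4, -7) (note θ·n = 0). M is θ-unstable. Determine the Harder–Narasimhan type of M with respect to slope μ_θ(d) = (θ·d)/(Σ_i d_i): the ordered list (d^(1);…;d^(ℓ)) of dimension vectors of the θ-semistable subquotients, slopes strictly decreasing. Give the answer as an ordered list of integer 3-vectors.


Interval decomposition of M: I[1,1], I[1,3]^3, I[3,3].
HN type (ℓ=3): μ^(1)=4; μ^(2)=1/3; μ^(3)=-7

((1, 0, 0); (3, 3, 3); (0, 0, 1))


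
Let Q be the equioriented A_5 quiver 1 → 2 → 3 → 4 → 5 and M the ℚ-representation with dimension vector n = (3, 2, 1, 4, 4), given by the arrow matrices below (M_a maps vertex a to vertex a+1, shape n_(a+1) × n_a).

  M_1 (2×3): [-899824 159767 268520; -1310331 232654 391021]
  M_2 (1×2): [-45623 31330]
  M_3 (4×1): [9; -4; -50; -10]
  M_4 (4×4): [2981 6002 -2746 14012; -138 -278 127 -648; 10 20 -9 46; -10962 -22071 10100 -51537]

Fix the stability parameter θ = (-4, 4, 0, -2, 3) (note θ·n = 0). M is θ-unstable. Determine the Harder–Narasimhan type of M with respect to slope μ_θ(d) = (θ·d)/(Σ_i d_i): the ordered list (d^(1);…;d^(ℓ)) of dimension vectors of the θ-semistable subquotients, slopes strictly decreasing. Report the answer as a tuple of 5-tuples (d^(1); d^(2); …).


Interval decomposition of M: I[1,1], I[1,2], I[1,5], I[4,4], I[4,5]^2, I[5,5].
HN type (ℓ=5): μ^(1)=4; μ^(2)=3; μ^(3)=2/3; μ^(4)=-2; μ^(5)=-4

((0, 1, 0, 0, 0); (0, 0, 0, 0, 4); (0, 1, 1, 1, 0); (0, 0, 0, 3, 0); (3, 0, 0, 0, 0))


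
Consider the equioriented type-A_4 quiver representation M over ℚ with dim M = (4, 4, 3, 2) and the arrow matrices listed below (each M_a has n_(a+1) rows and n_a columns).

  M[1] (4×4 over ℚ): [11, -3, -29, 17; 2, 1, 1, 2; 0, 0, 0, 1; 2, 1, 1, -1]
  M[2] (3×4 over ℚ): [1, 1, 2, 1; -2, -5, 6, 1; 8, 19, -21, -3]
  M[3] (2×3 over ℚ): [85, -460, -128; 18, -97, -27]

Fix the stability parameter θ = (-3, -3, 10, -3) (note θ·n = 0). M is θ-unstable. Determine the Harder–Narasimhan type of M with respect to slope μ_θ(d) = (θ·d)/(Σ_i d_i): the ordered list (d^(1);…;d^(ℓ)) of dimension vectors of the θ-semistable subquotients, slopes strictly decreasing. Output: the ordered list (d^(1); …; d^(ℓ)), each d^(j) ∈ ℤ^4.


Interval decomposition of M: I[1,1], I[1,2], I[1,4]^2, I[2,3].
HN type (ℓ=3): μ^(1)=10; μ^(2)=7/2; μ^(3)=-3

((0, 0, 1, 0); (0, 0, 2, 2); (4, 4, 0, 0))


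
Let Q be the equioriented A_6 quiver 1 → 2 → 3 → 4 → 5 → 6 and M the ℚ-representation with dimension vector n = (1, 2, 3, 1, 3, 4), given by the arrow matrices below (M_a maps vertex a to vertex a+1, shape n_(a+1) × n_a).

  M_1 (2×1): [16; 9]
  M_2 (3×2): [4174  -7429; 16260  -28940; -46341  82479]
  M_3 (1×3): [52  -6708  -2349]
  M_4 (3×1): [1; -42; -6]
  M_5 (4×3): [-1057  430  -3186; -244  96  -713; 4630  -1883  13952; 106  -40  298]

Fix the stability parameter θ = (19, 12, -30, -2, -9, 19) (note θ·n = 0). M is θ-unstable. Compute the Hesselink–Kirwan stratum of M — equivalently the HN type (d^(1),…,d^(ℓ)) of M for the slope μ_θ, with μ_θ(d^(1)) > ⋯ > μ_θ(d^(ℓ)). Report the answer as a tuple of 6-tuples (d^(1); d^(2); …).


Via rank(M_{q-1}∘⋯∘M_p): M ≅ I[1,6], I[2,3], I[3,3], I[5,6]^2, I[6,6].
μ_θ-semistable layers: μ^(1)=19; μ^(2)=-2; μ^(3)=-9; μ^(4)=-30

((0, 0, 0, 0, 0, 4); (1, 1, 1, 1, 1, 0); (0, 1, 1, 0, 2, 0); (0, 0, 1, 0, 0, 0))


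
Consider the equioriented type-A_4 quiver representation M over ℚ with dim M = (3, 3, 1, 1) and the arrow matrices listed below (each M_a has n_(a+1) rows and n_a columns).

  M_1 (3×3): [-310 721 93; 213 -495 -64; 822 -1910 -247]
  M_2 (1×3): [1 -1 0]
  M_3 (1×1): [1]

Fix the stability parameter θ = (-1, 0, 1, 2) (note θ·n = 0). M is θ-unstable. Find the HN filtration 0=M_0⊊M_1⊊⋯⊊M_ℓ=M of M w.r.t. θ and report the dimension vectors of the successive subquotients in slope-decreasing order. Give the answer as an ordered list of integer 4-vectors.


Interval decomposition of M: I[1,2]^2, I[1,4].
HN type (ℓ=4): μ^(1)=2; μ^(2)=1; μ^(3)=0; μ^(4)=-1

((0, 0, 0, 1); (0, 0, 1, 0); (0, 3, 0, 0); (3, 0, 0, 0))


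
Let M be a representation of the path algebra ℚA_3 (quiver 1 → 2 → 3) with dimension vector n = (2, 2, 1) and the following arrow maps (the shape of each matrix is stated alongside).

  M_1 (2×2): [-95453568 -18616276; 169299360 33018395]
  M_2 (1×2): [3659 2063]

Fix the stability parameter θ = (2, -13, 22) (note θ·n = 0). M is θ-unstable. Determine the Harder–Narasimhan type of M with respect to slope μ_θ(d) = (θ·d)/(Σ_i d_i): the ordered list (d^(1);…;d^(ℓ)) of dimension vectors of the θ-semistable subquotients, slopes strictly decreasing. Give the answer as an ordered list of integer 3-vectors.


Via rank(M_{q-1}∘⋯∘M_p): M ≅ I[1,1], I[1,3], I[2,2].
μ_θ-semistable layers: μ^(1)=22; μ^(2)=2; μ^(3)=-11/2; μ^(4)=-13

((0, 0, 1); (1, 0, 0); (1, 1, 0); (0, 1, 0))


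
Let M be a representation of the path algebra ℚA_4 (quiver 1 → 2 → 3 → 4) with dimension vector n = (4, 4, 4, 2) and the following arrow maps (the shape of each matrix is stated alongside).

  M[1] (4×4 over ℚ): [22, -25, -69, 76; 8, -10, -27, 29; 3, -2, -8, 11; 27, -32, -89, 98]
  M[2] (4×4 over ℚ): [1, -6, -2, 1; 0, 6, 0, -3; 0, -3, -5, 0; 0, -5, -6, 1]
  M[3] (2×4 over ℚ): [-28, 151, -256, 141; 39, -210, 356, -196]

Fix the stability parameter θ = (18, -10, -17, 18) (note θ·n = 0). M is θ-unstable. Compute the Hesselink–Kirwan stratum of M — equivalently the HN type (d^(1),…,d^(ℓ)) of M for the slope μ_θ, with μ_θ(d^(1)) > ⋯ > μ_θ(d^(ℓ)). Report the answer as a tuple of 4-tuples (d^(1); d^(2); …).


Via rank(M_{q-1}∘⋯∘M_p): M ≅ I[1,1], I[1,3], I[1,4]^2, I[2,3].
μ_θ-semistable layers: μ^(1)=18; μ^(2)=-3; μ^(3)=-27/2

((1, 0, 0, 2); (3, 3, 3, 0); (0, 1, 1, 0))


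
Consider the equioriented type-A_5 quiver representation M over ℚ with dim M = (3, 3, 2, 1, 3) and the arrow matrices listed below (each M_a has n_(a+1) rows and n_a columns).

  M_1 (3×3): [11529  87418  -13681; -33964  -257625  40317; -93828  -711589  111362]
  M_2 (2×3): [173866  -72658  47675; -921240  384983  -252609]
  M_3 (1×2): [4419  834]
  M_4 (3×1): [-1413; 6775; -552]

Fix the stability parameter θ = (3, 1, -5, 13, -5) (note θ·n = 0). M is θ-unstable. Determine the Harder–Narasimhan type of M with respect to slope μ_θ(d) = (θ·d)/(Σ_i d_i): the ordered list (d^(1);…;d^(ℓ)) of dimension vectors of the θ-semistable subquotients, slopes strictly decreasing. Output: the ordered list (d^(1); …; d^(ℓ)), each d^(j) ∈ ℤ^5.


Interval decomposition of M: I[1,2], I[1,3], I[1,5], I[5,5]^2.
HN type (ℓ=4): μ^(1)=4; μ^(2)=2; μ^(3)=-1/3; μ^(4)=-5

((0, 0, 0, 1, 1); (1, 1, 0, 0, 0); (2, 2, 2, 0, 0); (0, 0, 0, 0, 2))


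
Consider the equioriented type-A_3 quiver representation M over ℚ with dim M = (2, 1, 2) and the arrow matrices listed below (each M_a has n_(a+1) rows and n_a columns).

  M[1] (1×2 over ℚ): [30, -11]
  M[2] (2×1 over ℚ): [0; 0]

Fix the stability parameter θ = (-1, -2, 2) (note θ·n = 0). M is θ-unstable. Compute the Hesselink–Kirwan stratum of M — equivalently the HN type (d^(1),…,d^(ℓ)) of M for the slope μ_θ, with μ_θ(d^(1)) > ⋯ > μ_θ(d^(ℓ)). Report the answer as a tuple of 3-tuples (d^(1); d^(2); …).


Barcode: M ≅ I[1,1], I[1,2], I[3,3]^2. HN layers by μ_θ (3 steps, strictly decreasing):
  μ^(1)=2; μ^(2)=-1; μ^(3)=-3/2

((0, 0, 2); (1, 0, 0); (1, 1, 0))


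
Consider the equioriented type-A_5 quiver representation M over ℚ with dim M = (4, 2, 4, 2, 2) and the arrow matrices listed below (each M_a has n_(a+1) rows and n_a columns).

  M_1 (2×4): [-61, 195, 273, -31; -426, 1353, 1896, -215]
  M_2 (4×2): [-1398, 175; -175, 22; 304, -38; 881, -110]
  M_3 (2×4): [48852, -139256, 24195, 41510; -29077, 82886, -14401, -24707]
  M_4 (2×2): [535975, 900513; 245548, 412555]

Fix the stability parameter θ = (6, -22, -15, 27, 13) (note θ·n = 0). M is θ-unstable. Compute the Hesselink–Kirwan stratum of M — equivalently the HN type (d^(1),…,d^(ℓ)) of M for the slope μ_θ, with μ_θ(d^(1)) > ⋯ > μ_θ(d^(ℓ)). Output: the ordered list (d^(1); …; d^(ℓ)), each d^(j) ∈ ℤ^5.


Via rank(M_{q-1}∘⋯∘M_p): M ≅ I[1,1]^2, I[1,3], I[1,5], I[3,3], I[3,5].
μ_θ-semistable layers: μ^(1)=20; μ^(2)=6; μ^(3)=-31/3; μ^(4)=-15

((0, 0, 0, 2, 2); (2, 0, 0, 0, 0); (2, 2, 2, 0, 0); (0, 0, 2, 0, 0))


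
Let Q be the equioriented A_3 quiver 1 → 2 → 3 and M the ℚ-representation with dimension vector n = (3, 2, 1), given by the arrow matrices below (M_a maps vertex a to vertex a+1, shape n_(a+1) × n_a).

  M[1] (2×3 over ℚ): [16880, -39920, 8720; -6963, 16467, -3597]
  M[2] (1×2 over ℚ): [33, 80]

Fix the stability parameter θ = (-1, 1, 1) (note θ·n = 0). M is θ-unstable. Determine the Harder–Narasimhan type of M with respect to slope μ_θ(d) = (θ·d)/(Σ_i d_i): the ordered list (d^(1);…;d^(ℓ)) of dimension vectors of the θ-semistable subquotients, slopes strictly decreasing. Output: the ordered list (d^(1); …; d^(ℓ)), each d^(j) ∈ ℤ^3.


Via rank(M_{q-1}∘⋯∘M_p): M ≅ I[1,1]^2, I[1,2], I[2,3].
μ_θ-semistable layers: μ^(1)=1; μ^(2)=-1

((0, 2, 1); (3, 0, 0))


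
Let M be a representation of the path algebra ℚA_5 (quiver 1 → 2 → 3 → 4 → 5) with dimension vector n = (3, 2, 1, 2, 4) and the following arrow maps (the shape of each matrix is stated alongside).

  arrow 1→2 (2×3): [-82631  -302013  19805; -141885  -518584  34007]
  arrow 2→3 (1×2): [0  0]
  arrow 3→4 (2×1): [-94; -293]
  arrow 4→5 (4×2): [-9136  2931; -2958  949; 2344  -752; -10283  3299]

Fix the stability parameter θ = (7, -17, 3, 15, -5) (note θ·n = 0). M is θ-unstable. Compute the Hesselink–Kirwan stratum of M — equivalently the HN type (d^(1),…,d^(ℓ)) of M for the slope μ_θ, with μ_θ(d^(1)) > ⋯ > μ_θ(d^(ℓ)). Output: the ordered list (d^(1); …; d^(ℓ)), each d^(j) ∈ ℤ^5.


Via rank(M_{q-1}∘⋯∘M_p): M ≅ I[1,1], I[1,2]^2, I[3,5], I[4,5], I[5,5]^2.
μ_θ-semistable layers: μ^(1)=7; μ^(2)=5; μ^(3)=3; μ^(4)=-5

((1, 0, 0, 0, 0); (0, 0, 0, 2, 2); (0, 0, 1, 0, 0); (2, 2, 0, 0, 2))


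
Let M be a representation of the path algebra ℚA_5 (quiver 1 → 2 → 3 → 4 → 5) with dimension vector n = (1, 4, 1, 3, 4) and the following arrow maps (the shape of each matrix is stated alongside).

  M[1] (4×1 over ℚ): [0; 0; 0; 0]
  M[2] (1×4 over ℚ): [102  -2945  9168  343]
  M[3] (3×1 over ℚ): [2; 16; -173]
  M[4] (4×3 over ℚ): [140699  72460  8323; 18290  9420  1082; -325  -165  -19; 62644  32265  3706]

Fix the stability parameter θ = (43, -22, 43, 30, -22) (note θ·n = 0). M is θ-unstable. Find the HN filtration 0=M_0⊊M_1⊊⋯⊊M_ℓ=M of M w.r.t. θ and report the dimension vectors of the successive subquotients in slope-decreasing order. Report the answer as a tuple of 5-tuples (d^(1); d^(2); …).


Interval decomposition of M: I[1,1], I[2,2]^3, I[2,5], I[4,4], I[4,5], I[5,5]^2.
HN type (ℓ=5): μ^(1)=43; μ^(2)=30; μ^(3)=17; μ^(4)=4; μ^(5)=-22

((1, 0, 0, 0, 0); (0, 0, 0, 1, 0); (0, 0, 1, 1, 1); (0, 0, 0, 1, 1); (0, 4, 0, 0, 2))


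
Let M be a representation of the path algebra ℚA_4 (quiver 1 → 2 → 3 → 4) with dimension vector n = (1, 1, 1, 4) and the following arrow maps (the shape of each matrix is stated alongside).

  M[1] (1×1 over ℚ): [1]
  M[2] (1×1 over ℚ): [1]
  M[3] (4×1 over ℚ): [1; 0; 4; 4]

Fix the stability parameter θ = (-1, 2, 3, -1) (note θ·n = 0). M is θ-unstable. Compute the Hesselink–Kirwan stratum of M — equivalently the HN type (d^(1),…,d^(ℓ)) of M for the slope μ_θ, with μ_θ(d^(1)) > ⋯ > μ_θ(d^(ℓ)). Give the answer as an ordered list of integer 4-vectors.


Barcode: M ≅ I[1,4], I[4,4]^3. HN layers by μ_θ (2 steps, strictly decreasing):
  μ^(1)=4/3; μ^(2)=-1

((0, 1, 1, 1); (1, 0, 0, 3))


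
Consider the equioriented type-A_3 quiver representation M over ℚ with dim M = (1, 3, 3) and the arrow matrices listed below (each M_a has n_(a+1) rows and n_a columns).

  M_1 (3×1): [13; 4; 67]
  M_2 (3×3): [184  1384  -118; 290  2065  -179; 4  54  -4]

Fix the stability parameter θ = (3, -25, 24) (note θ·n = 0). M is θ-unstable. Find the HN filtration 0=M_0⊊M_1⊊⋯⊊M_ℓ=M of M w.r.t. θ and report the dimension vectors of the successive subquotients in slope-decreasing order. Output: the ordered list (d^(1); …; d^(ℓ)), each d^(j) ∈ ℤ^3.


Interval decomposition of M: I[1,3], I[2,2], I[2,3], I[3,3].
HN type (ℓ=3): μ^(1)=24; μ^(2)=-11; μ^(3)=-25

((0, 0, 3); (1, 1, 0); (0, 2, 0))


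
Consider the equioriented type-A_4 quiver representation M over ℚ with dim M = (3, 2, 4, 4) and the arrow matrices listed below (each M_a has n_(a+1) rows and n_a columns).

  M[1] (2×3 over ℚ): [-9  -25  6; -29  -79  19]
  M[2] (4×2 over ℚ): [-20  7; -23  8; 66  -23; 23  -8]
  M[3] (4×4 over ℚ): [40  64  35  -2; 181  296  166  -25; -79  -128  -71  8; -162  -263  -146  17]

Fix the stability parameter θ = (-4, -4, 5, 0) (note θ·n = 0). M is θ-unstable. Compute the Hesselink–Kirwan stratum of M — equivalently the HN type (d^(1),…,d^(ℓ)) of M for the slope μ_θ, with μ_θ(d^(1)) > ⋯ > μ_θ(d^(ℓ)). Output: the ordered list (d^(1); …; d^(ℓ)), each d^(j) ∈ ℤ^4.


Interval decomposition of M: I[1,1], I[1,4]^2, I[3,4]^2.
HN type (ℓ=2): μ^(1)=5/2; μ^(2)=-4

((0, 0, 4, 4); (3, 2, 0, 0))


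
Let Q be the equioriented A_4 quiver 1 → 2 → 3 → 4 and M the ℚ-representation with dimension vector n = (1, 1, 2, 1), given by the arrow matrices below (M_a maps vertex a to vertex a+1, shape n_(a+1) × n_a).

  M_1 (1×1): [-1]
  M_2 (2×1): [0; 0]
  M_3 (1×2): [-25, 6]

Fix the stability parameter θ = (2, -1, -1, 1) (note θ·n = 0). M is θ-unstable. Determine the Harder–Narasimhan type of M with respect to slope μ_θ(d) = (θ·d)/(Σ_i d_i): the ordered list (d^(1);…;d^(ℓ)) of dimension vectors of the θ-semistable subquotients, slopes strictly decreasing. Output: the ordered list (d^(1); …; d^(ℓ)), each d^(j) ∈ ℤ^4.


Interval decomposition of M: I[1,2], I[3,3], I[3,4].
HN type (ℓ=3): μ^(1)=1; μ^(2)=1/2; μ^(3)=-1

((0, 0, 0, 1); (1, 1, 0, 0); (0, 0, 2, 0))


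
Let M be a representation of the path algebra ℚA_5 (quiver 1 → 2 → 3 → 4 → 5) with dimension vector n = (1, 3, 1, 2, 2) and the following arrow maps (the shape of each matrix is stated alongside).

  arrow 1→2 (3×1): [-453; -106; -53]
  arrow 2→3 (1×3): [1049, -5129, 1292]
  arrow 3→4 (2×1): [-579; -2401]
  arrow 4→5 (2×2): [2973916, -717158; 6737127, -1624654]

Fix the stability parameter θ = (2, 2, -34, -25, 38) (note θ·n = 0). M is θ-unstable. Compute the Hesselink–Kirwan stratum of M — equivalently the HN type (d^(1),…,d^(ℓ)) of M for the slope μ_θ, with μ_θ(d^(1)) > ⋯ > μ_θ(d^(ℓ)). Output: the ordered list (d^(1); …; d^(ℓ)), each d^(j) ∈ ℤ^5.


Interval decomposition of M: I[1,5], I[2,2]^2, I[4,5].
HN type (ℓ=4): μ^(1)=38; μ^(2)=2; μ^(3)=-55/4; μ^(4)=-25

((0, 0, 0, 0, 2); (0, 2, 0, 0, 0); (1, 1, 1, 1, 0); (0, 0, 0, 1, 0))


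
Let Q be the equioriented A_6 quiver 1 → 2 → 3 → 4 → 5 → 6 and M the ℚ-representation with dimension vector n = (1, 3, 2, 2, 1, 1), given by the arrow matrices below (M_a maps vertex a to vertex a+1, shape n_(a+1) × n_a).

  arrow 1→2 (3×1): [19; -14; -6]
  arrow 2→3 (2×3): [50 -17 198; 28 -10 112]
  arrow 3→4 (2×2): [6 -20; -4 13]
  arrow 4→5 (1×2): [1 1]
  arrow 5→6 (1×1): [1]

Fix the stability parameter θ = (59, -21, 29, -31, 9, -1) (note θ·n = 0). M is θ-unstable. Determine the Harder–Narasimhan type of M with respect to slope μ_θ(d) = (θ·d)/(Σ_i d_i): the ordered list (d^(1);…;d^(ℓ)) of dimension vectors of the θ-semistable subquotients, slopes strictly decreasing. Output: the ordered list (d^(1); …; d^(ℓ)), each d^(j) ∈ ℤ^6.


Barcode: M ≅ I[1,2], I[2,4], I[2,6]. HN layers by μ_θ (4 steps, strictly decreasing):
  μ^(1)=19; μ^(2)=4; μ^(3)=-1; μ^(4)=-21

((1, 1, 0, 0, 0, 0); (0, 0, 0, 0, 1, 1); (0, 0, 2, 2, 0, 0); (0, 2, 0, 0, 0, 0))


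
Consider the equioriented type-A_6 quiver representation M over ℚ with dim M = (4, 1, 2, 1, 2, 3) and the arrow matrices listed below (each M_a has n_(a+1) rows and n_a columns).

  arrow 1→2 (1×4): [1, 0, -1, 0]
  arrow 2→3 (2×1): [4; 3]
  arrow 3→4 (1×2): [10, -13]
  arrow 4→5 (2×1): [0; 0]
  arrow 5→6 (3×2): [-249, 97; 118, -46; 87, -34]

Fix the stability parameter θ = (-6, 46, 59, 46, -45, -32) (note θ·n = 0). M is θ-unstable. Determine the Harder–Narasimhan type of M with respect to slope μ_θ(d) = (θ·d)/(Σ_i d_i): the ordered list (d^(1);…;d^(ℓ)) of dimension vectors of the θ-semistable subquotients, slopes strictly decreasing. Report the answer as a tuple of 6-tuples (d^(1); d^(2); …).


Barcode: M ≅ I[1,1]^3, I[1,4], I[3,3], I[5,6]^2, I[6,6]. HN layers by μ_θ (6 steps, strictly decreasing):
  μ^(1)=59; μ^(2)=105/2; μ^(3)=46; μ^(4)=-6; μ^(5)=-32; μ^(6)=-45

((0, 0, 1, 0, 0, 0); (0, 0, 1, 1, 0, 0); (0, 1, 0, 0, 0, 0); (4, 0, 0, 0, 0, 0); (0, 0, 0, 0, 0, 3); (0, 0, 0, 0, 2, 0))


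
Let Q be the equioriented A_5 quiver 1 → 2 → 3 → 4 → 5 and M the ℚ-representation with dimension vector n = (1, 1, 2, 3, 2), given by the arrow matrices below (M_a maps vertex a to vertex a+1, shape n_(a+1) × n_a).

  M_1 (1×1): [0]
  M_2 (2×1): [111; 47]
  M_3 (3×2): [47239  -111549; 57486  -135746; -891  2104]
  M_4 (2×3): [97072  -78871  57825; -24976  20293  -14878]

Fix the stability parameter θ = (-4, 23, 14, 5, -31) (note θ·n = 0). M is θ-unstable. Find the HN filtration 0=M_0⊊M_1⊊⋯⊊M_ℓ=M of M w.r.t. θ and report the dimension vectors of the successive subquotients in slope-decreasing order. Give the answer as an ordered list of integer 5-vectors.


Interval decomposition of M: I[1,1], I[2,5], I[3,5], I[4,4].
HN type (ℓ=3): μ^(1)=5; μ^(2)=11/4; μ^(3)=-4

((0, 0, 0, 1, 0); (0, 1, 1, 1, 1); (1, 0, 1, 1, 1))


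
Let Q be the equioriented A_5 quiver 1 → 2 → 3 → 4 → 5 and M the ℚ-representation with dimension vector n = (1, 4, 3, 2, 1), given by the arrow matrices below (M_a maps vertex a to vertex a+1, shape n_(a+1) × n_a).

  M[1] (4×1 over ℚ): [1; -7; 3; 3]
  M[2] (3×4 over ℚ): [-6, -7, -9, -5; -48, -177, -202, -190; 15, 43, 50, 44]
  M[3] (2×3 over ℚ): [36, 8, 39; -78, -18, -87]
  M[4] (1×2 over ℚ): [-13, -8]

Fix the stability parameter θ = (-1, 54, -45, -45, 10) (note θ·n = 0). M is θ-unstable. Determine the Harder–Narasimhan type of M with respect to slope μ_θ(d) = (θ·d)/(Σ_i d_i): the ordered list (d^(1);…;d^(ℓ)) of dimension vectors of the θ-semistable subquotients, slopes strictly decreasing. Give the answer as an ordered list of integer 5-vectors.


Interval decomposition of M: I[1,3], I[2,2], I[2,4], I[2,5].
HN type (ℓ=5): μ^(1)=54; μ^(2)=10; μ^(3)=9/2; μ^(4)=-1; μ^(5)=-12

((0, 1, 0, 0, 0); (0, 0, 0, 0, 1); (0, 1, 1, 0, 0); (1, 0, 0, 0, 0); (0, 2, 2, 2, 0))


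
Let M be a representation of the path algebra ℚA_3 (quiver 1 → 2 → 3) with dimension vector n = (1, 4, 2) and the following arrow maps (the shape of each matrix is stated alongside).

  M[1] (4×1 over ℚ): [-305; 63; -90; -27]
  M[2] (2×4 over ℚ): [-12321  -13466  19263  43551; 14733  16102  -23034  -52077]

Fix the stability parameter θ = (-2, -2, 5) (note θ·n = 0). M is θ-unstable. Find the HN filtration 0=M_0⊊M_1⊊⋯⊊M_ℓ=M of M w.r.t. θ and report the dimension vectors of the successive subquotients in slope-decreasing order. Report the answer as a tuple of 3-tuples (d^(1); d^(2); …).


Via rank(M_{q-1}∘⋯∘M_p): M ≅ I[1,2], I[2,2], I[2,3]^2.
μ_θ-semistable layers: μ^(1)=5; μ^(2)=-2

((0, 0, 2); (1, 4, 0))


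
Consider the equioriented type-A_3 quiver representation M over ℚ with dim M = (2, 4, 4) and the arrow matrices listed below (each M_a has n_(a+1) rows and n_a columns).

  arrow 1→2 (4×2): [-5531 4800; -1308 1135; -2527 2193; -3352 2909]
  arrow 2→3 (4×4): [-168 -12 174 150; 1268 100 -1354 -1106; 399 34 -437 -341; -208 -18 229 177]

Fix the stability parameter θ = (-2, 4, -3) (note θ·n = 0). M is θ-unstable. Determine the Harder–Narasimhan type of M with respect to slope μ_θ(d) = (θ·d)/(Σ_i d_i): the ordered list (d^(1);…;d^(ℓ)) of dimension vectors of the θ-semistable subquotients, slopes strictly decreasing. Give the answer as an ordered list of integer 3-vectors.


Via rank(M_{q-1}∘⋯∘M_p): M ≅ I[1,2], I[1,3], I[2,2], I[2,3], I[3,3]^2.
μ_θ-semistable layers: μ^(1)=4; μ^(2)=1/2; μ^(3)=-2; μ^(4)=-3

((0, 2, 0); (0, 2, 2); (2, 0, 0); (0, 0, 2))


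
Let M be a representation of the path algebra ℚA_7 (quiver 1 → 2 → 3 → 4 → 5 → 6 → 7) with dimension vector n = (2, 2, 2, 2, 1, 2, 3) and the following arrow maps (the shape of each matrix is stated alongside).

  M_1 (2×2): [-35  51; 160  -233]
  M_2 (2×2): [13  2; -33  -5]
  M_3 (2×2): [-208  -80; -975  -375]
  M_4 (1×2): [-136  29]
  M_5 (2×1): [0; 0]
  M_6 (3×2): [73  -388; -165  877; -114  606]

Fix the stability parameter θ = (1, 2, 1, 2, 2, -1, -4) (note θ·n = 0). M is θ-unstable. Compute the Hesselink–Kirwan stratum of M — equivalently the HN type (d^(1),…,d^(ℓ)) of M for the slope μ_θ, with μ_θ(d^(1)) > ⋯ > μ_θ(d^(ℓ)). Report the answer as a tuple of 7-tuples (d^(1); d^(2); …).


Barcode: M ≅ I[1,3], I[1,5], I[4,4], I[6,7]^2, I[7,7]. HN layers by μ_θ (5 steps, strictly decreasing):
  μ^(1)=2; μ^(2)=3/2; μ^(3)=1; μ^(4)=-5/2; μ^(5)=-4

((0, 0, 0, 2, 1, 0, 0); (0, 2, 2, 0, 0, 0, 0); (2, 0, 0, 0, 0, 0, 0); (0, 0, 0, 0, 0, 2, 2); (0, 0, 0, 0, 0, 0, 1))


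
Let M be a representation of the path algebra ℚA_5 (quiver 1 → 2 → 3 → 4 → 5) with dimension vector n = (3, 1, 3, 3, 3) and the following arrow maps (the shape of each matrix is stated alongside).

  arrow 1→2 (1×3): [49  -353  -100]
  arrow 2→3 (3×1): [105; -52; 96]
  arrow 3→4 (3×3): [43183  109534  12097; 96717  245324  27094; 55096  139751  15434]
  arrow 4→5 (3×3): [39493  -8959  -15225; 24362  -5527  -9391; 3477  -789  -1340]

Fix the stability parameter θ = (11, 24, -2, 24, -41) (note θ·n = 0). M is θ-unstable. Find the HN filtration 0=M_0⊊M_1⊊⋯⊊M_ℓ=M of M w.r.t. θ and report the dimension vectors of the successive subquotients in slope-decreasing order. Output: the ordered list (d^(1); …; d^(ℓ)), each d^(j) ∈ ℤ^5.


Via rank(M_{q-1}∘⋯∘M_p): M ≅ I[1,1]^2, I[1,5], I[3,5]^2.
μ_θ-semistable layers: μ^(1)=11; μ^(2)=16/5; μ^(3)=-19/3

((2, 0, 0, 0, 0); (1, 1, 1, 1, 1); (0, 0, 2, 2, 2))


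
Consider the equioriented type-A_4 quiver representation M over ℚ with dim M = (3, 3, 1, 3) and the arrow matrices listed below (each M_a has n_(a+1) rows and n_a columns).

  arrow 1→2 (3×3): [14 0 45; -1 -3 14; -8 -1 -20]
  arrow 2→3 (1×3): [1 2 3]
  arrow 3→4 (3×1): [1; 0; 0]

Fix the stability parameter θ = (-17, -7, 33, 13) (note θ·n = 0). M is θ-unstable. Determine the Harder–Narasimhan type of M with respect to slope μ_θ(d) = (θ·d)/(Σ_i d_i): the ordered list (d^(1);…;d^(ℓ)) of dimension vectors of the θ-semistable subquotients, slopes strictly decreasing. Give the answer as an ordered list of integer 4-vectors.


Barcode: M ≅ I[1,2]^2, I[1,4], I[4,4]^2. HN layers by μ_θ (4 steps, strictly decreasing):
  μ^(1)=23; μ^(2)=13; μ^(3)=-7; μ^(4)=-17

((0, 0, 1, 1); (0, 0, 0, 2); (0, 3, 0, 0); (3, 0, 0, 0))


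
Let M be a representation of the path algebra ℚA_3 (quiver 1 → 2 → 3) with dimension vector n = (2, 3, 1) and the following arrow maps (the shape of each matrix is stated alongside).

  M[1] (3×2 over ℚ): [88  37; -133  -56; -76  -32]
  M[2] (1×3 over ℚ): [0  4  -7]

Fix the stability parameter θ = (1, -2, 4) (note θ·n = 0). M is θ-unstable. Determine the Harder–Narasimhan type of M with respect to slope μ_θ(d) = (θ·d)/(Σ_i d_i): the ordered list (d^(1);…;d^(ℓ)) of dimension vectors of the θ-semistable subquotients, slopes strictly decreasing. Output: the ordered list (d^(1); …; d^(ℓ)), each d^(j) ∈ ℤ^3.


Interval decomposition of M: I[1,2]^2, I[2,3].
HN type (ℓ=3): μ^(1)=4; μ^(2)=-1/2; μ^(3)=-2

((0, 0, 1); (2, 2, 0); (0, 1, 0))


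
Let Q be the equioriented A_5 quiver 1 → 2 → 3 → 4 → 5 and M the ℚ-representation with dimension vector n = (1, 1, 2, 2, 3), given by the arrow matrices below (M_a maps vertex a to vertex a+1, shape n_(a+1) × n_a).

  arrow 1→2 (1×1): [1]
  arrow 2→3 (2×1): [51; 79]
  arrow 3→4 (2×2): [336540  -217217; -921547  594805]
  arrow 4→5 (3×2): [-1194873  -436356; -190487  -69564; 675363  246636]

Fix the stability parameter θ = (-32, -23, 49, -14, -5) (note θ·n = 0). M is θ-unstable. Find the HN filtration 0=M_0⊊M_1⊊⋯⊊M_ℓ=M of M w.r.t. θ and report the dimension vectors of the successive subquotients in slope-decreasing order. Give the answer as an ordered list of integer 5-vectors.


Barcode: M ≅ I[1,5], I[3,4], I[5,5]^2. HN layers by μ_θ (5 steps, strictly decreasing):
  μ^(1)=35/2; μ^(2)=10; μ^(3)=-5; μ^(4)=-23; μ^(5)=-32

((0, 0, 1, 1, 0); (0, 0, 1, 1, 1); (0, 0, 0, 0, 2); (0, 1, 0, 0, 0); (1, 0, 0, 0, 0))


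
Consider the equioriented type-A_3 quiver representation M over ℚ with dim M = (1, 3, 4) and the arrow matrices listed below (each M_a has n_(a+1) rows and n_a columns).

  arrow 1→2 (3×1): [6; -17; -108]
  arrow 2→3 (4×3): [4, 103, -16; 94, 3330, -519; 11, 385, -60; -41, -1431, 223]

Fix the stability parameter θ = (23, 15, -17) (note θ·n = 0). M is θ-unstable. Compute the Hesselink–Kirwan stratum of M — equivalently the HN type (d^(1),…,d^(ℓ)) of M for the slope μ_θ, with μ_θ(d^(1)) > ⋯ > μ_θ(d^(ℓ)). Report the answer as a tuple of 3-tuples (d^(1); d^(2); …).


Via rank(M_{q-1}∘⋯∘M_p): M ≅ I[1,3], I[2,3]^2, I[3,3].
μ_θ-semistable layers: μ^(1)=7; μ^(2)=-1; μ^(3)=-17

((1, 1, 1); (0, 2, 2); (0, 0, 1))
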